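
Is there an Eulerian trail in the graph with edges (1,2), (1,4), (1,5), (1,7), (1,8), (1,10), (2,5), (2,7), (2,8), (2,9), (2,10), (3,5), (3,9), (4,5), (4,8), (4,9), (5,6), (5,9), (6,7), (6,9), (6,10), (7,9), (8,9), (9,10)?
Yes — and in fact it has an Eulerian circuit (the graph is connected and all 10 vertices have even degree)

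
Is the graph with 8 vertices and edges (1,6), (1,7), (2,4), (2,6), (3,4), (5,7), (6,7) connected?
No, it has 2 components: {1, 2, 3, 4, 5, 6, 7}, {8}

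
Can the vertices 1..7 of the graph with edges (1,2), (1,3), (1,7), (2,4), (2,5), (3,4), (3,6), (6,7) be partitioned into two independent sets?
Yes. Partition: {1, 4, 5, 6}, {2, 3, 7}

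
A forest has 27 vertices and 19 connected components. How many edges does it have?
8 (Each of the 19 component trees on V_i vertices has V_i - 1 edges; summing gives V - C = 27 - 19 = 8)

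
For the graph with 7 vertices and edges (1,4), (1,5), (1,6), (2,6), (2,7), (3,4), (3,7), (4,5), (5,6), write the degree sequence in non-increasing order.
[3, 3, 3, 3, 2, 2, 2] (degrees: deg(1)=3, deg(2)=2, deg(3)=2, deg(4)=3, deg(5)=3, deg(6)=3, deg(7)=2)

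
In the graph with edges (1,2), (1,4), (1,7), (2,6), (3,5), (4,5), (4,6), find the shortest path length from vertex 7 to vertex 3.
4 (path: 7 -> 1 -> 4 -> 5 -> 3, 4 edges)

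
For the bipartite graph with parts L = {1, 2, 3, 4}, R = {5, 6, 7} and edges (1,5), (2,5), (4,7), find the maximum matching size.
2 (matching: (1,5), (4,7); upper bound min(|L|,|R|) = min(4,3) = 3)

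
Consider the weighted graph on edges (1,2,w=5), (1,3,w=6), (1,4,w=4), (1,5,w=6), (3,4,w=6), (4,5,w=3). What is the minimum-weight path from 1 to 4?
4 (path: 1 -> 4; weights 4 = 4)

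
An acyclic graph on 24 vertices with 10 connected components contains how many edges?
14 (Each of the 10 component trees on V_i vertices has V_i - 1 edges; summing gives V - C = 24 - 10 = 14)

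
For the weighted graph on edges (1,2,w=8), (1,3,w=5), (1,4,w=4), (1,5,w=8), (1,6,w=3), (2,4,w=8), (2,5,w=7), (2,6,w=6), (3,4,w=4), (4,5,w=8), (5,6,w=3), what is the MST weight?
20 (MST edges: (1,4,w=4), (1,6,w=3), (2,6,w=6), (3,4,w=4), (5,6,w=3); sum of weights 4 + 3 + 6 + 4 + 3 = 20)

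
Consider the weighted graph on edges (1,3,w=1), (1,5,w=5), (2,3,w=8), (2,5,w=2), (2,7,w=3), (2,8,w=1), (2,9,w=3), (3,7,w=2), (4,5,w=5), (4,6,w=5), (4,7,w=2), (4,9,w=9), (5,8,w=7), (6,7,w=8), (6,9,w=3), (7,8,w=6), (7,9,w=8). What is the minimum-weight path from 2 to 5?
2 (path: 2 -> 5; weights 2 = 2)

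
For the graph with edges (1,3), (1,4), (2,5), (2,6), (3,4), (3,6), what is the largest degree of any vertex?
3 (attained at vertex 3)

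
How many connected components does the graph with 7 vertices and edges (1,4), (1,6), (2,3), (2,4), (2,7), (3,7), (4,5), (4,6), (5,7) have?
1 (components: {1, 2, 3, 4, 5, 6, 7})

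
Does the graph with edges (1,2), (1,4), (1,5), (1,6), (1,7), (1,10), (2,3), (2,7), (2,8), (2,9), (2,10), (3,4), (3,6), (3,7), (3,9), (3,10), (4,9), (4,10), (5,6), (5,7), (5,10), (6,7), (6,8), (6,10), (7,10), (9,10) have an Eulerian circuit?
Yes (the graph is connected and all 10 vertices have even degree)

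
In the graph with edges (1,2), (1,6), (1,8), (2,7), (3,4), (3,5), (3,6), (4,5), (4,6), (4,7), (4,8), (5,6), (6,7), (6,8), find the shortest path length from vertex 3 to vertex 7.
2 (path: 3 -> 4 -> 7, 2 edges)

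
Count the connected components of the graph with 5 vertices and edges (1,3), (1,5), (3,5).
3 (components: {1, 3, 5}, {2}, {4})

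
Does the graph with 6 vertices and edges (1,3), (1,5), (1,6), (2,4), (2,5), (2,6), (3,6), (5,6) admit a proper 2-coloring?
No (odd cycle of length 3: 6 -> 1 -> 5 -> 6)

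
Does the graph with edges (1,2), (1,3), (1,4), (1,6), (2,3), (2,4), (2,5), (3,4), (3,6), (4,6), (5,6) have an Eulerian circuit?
Yes (the graph is connected and all 6 vertices have even degree)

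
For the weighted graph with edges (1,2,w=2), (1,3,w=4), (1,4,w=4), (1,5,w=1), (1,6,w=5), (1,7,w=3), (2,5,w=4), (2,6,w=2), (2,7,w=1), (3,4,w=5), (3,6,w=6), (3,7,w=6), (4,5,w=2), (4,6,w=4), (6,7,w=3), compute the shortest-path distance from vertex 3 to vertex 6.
6 (path: 3 -> 6; weights 6 = 6)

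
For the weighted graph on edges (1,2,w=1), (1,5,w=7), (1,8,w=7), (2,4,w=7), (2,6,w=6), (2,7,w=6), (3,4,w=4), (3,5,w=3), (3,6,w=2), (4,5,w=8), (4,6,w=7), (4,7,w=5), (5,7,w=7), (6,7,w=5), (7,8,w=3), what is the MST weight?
24 (MST edges: (1,2,w=1), (2,6,w=6), (3,4,w=4), (3,5,w=3), (3,6,w=2), (4,7,w=5), (7,8,w=3); sum of weights 1 + 6 + 4 + 3 + 2 + 5 + 3 = 24)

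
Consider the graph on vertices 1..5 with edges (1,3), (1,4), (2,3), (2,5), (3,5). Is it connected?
Yes (BFS from 1 visits [1, 3, 4, 2, 5] — all 5 vertices reached)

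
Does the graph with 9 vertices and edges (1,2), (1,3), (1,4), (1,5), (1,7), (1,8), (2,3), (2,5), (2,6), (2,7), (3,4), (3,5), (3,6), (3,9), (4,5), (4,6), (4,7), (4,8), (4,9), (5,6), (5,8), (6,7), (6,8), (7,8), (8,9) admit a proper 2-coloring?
No (odd cycle of length 3: 7 -> 1 -> 2 -> 7)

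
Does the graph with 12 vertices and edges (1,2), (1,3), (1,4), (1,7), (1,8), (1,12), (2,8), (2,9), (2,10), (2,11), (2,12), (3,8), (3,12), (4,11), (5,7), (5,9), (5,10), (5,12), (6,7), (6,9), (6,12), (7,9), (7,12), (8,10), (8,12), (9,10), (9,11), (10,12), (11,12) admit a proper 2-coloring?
No (odd cycle of length 3: 7 -> 1 -> 12 -> 7)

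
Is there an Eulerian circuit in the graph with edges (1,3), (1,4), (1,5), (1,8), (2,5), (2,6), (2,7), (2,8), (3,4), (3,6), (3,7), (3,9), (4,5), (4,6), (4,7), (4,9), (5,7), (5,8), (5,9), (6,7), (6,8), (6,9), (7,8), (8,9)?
No (2 vertices have odd degree: {3, 9}; Eulerian circuit requires 0)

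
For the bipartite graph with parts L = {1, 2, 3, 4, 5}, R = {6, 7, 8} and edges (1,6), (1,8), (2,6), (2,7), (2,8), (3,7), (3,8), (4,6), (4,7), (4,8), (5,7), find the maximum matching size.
3 (matching: (1,8), (2,7), (4,6); upper bound min(|L|,|R|) = min(5,3) = 3)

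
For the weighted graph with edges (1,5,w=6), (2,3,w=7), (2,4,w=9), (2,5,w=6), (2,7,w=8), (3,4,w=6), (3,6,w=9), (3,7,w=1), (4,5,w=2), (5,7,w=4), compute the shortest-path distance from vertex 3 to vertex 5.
5 (path: 3 -> 7 -> 5; weights 1 + 4 = 5)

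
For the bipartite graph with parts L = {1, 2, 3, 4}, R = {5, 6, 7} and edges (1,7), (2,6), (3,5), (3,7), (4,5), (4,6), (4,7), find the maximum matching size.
3 (matching: (1,7), (2,6), (3,5); upper bound min(|L|,|R|) = min(4,3) = 3)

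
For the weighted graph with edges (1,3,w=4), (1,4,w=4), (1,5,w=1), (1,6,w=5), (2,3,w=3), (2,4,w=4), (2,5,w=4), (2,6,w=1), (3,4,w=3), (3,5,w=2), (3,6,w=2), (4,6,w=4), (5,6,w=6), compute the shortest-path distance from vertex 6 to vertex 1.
5 (path: 6 -> 1; weights 5 = 5)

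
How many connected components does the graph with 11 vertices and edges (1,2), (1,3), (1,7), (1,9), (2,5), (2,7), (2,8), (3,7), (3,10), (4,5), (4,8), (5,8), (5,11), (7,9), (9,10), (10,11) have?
2 (components: {1, 2, 3, 4, 5, 7, 8, 9, 10, 11}, {6})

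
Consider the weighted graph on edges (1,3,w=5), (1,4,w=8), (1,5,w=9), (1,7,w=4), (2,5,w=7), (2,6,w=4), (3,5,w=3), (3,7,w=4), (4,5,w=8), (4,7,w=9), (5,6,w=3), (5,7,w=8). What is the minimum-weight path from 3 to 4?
11 (path: 3 -> 5 -> 4; weights 3 + 8 = 11)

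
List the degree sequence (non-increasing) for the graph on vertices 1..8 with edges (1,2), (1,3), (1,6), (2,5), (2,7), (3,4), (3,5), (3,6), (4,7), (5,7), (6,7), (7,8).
[5, 4, 3, 3, 3, 3, 2, 1] (degrees: deg(1)=3, deg(2)=3, deg(3)=4, deg(4)=2, deg(5)=3, deg(6)=3, deg(7)=5, deg(8)=1)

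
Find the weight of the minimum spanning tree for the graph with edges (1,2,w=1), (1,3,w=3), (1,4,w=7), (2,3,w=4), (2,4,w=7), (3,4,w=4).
8 (MST edges: (1,2,w=1), (1,3,w=3), (3,4,w=4); sum of weights 1 + 3 + 4 = 8)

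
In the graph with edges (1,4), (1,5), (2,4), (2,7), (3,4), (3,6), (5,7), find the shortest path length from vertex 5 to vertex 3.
3 (path: 5 -> 1 -> 4 -> 3, 3 edges)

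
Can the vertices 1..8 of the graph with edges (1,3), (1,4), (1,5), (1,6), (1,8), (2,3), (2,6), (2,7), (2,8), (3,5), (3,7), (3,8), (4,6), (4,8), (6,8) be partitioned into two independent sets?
No (odd cycle of length 3: 3 -> 1 -> 5 -> 3)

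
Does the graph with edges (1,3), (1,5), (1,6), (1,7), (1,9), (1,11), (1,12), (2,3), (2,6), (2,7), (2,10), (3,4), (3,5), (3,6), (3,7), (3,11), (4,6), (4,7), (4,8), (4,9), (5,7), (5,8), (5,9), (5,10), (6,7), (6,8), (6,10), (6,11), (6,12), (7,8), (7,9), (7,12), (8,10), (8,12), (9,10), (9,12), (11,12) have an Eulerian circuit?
No (6 vertices have odd degree: {1, 3, 4, 6, 7, 10}; Eulerian circuit requires 0)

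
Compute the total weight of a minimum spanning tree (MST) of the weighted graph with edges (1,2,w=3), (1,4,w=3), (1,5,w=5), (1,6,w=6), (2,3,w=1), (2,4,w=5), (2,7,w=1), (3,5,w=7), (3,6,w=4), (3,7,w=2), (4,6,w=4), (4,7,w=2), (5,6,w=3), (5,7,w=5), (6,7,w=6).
14 (MST edges: (1,2,w=3), (2,3,w=1), (2,7,w=1), (3,6,w=4), (4,7,w=2), (5,6,w=3); sum of weights 3 + 1 + 1 + 4 + 2 + 3 = 14)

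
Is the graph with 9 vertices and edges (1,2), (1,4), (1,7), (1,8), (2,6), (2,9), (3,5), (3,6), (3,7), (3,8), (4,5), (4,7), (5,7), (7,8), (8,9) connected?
Yes (BFS from 1 visits [1, 2, 4, 7, 8, 6, 9, 5, 3] — all 9 vertices reached)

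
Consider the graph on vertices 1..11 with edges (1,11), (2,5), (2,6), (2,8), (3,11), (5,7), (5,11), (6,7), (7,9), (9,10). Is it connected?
No, it has 2 components: {1, 2, 3, 5, 6, 7, 8, 9, 10, 11}, {4}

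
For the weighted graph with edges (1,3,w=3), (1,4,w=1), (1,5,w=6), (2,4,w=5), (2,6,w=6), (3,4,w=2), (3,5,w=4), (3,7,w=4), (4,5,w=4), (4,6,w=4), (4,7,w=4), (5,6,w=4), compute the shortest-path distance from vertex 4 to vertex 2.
5 (path: 4 -> 2; weights 5 = 5)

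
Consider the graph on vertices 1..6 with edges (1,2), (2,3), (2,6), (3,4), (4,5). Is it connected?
Yes (BFS from 1 visits [1, 2, 3, 6, 4, 5] — all 6 vertices reached)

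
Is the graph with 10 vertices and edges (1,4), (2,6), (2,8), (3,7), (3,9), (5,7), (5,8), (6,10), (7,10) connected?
No, it has 2 components: {1, 4}, {2, 3, 5, 6, 7, 8, 9, 10}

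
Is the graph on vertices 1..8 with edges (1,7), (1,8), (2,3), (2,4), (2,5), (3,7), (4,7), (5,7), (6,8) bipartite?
Yes. Partition: {1, 3, 4, 5, 6}, {2, 7, 8}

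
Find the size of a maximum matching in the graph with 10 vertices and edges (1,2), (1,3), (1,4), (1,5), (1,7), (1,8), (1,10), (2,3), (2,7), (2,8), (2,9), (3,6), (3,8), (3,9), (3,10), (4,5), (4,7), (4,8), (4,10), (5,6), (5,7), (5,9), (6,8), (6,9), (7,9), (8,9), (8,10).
5 (matching: (1,10), (2,7), (3,6), (4,5), (8,9); upper bound floor(n/2) = floor(10/2) = 5)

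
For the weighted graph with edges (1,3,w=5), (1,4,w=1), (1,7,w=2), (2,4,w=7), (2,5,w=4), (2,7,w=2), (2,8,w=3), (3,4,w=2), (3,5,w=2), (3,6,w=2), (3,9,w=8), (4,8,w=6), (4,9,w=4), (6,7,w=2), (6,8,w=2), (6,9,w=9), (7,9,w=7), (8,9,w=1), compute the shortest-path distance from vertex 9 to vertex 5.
7 (path: 9 -> 8 -> 6 -> 3 -> 5; weights 1 + 2 + 2 + 2 = 7)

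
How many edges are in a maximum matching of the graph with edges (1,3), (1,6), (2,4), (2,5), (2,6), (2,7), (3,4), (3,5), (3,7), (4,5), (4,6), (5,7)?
3 (matching: (2,7), (3,5), (4,6); upper bound floor(n/2) = floor(7/2) = 3)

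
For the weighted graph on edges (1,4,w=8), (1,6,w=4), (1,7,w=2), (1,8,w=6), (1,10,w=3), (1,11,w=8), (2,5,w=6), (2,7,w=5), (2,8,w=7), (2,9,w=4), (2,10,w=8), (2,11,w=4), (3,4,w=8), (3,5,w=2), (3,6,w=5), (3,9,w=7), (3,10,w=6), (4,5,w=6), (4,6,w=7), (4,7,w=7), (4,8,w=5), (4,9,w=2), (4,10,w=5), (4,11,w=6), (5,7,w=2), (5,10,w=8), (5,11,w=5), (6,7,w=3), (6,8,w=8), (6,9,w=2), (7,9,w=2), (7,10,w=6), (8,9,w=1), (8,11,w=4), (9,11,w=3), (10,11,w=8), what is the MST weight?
23 (MST edges: (1,7,w=2), (1,10,w=3), (2,9,w=4), (3,5,w=2), (4,9,w=2), (5,7,w=2), (6,9,w=2), (7,9,w=2), (8,9,w=1), (9,11,w=3); sum of weights 2 + 3 + 4 + 2 + 2 + 2 + 2 + 2 + 1 + 3 = 23)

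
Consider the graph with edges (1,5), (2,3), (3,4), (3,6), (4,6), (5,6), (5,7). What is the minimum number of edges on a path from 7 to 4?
3 (path: 7 -> 5 -> 6 -> 4, 3 edges)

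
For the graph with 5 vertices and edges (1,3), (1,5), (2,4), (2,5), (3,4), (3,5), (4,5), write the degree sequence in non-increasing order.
[4, 3, 3, 2, 2] (degrees: deg(1)=2, deg(2)=2, deg(3)=3, deg(4)=3, deg(5)=4)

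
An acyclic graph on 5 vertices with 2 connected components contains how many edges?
3 (Each of the 2 component trees on V_i vertices has V_i - 1 edges; summing gives V - C = 5 - 2 = 3)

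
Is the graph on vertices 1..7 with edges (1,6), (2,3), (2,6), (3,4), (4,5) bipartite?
Yes. Partition: {1, 2, 4, 7}, {3, 5, 6}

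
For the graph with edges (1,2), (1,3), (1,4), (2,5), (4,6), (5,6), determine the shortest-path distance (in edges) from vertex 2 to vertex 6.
2 (path: 2 -> 5 -> 6, 2 edges)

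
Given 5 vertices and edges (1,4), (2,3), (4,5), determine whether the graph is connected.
No, it has 2 components: {1, 4, 5}, {2, 3}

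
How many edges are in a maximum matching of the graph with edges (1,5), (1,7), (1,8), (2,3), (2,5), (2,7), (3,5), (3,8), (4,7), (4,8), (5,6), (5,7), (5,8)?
4 (matching: (1,7), (2,3), (4,8), (5,6); upper bound floor(n/2) = floor(8/2) = 4)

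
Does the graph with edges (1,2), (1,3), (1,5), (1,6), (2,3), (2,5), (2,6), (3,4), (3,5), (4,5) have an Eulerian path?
Yes — and in fact it has an Eulerian circuit (the graph is connected and all 6 vertices have even degree)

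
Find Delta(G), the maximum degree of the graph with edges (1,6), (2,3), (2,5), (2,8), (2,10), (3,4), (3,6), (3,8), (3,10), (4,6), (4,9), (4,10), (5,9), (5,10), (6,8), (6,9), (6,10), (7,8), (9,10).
6 (attained at vertices 6, 10)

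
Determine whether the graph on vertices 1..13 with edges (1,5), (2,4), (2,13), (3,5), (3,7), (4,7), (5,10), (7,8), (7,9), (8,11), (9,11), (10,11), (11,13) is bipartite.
Yes. Partition: {1, 3, 4, 6, 8, 9, 10, 12, 13}, {2, 5, 7, 11}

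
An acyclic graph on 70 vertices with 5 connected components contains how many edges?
65 (Each of the 5 component trees on V_i vertices has V_i - 1 edges; summing gives V - C = 70 - 5 = 65)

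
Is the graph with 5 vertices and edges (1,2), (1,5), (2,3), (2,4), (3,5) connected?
Yes (BFS from 1 visits [1, 2, 5, 3, 4] — all 5 vertices reached)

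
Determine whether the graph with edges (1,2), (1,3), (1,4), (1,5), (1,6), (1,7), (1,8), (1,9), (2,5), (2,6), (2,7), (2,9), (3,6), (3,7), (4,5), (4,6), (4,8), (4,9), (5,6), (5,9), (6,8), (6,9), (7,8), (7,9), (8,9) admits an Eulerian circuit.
No (8 vertices have odd degree: {2, 3, 4, 5, 6, 7, 8, 9}; Eulerian circuit requires 0)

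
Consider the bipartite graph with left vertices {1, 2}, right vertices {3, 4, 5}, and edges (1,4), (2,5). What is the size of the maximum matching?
2 (matching: (1,4), (2,5); upper bound min(|L|,|R|) = min(2,3) = 2)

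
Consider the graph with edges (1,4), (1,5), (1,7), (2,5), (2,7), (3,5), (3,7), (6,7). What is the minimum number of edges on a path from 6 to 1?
2 (path: 6 -> 7 -> 1, 2 edges)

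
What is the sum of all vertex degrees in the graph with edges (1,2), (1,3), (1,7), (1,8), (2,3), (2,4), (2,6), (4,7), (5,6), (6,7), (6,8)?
22 (handshake: sum of degrees = 2|E| = 2 x 11 = 22)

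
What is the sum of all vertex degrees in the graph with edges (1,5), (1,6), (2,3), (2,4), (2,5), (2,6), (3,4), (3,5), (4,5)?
18 (handshake: sum of degrees = 2|E| = 2 x 9 = 18)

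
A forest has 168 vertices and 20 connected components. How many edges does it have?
148 (Each of the 20 component trees on V_i vertices has V_i - 1 edges; summing gives V - C = 168 - 20 = 148)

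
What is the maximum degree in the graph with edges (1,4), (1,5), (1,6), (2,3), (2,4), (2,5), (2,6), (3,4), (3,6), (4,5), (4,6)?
5 (attained at vertex 4)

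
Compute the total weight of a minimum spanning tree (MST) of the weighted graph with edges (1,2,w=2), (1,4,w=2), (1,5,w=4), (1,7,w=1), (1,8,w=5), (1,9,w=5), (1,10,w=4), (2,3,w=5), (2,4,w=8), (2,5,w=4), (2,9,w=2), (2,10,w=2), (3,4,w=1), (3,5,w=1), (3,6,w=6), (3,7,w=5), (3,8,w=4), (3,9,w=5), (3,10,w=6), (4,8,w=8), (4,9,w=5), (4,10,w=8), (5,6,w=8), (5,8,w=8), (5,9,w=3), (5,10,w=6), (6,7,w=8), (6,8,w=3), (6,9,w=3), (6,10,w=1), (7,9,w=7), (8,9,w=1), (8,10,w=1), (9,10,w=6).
12 (MST edges: (1,2,w=2), (1,4,w=2), (1,7,w=1), (2,9,w=2), (3,4,w=1), (3,5,w=1), (6,10,w=1), (8,9,w=1), (8,10,w=1); sum of weights 2 + 2 + 1 + 2 + 1 + 1 + 1 + 1 + 1 = 12)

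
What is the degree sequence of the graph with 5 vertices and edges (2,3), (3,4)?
[2, 1, 1, 0, 0] (degrees: deg(1)=0, deg(2)=1, deg(3)=2, deg(4)=1, deg(5)=0)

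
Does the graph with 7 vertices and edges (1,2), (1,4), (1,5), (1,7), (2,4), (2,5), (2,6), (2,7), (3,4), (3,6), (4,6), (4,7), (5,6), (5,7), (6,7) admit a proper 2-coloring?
No (odd cycle of length 3: 4 -> 1 -> 2 -> 4)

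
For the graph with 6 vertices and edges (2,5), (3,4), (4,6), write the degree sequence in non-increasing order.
[2, 1, 1, 1, 1, 0] (degrees: deg(1)=0, deg(2)=1, deg(3)=1, deg(4)=2, deg(5)=1, deg(6)=1)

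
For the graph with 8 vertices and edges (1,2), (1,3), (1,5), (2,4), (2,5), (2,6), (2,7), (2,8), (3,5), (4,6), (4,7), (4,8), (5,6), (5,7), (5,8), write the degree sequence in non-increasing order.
[6, 6, 4, 3, 3, 3, 3, 2] (degrees: deg(1)=3, deg(2)=6, deg(3)=2, deg(4)=4, deg(5)=6, deg(6)=3, deg(7)=3, deg(8)=3)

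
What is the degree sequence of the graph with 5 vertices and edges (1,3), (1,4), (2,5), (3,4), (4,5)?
[3, 2, 2, 2, 1] (degrees: deg(1)=2, deg(2)=1, deg(3)=2, deg(4)=3, deg(5)=2)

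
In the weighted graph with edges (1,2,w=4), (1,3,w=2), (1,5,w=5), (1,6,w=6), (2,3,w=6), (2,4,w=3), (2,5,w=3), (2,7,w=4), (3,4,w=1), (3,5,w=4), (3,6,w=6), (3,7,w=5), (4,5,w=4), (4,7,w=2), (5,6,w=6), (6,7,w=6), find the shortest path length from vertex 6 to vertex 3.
6 (path: 6 -> 3; weights 6 = 6)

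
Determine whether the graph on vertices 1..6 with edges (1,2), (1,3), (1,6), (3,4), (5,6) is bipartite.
Yes. Partition: {1, 4, 5}, {2, 3, 6}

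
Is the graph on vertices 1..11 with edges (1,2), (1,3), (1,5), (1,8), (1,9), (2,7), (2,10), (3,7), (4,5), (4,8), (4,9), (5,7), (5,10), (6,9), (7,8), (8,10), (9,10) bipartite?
Yes. Partition: {1, 4, 6, 7, 10, 11}, {2, 3, 5, 8, 9}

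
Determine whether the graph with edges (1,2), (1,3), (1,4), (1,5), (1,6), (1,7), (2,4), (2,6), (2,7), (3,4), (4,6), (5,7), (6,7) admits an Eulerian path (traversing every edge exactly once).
Yes — and in fact it has an Eulerian circuit (the graph is connected and all 7 vertices have even degree)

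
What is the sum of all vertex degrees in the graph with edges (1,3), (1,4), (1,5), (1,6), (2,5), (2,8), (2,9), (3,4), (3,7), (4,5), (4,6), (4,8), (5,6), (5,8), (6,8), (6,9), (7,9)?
34 (handshake: sum of degrees = 2|E| = 2 x 17 = 34)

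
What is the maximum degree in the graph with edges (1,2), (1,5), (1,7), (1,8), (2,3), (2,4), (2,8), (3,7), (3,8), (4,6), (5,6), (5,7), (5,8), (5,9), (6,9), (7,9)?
5 (attained at vertex 5)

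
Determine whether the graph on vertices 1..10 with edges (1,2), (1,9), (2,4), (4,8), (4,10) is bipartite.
Yes. Partition: {1, 3, 4, 5, 6, 7}, {2, 8, 9, 10}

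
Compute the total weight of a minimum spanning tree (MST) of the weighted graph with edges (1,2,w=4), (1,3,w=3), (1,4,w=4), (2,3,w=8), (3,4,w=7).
11 (MST edges: (1,2,w=4), (1,3,w=3), (1,4,w=4); sum of weights 4 + 3 + 4 = 11)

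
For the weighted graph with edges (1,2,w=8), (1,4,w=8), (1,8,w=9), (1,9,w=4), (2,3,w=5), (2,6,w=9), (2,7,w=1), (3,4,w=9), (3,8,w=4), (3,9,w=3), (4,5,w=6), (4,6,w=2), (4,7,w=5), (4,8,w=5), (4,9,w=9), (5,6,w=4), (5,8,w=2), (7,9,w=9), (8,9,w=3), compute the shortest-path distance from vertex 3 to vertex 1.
7 (path: 3 -> 9 -> 1; weights 3 + 4 = 7)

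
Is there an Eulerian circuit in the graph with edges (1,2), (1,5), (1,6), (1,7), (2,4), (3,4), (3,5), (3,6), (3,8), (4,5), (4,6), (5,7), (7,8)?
No (2 vertices have odd degree: {6, 7}; Eulerian circuit requires 0)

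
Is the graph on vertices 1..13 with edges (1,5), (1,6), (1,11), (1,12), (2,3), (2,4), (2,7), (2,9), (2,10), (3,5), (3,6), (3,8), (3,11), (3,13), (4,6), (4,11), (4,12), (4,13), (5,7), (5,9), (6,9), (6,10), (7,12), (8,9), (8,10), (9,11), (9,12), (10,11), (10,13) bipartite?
Yes. Partition: {1, 3, 4, 7, 9, 10}, {2, 5, 6, 8, 11, 12, 13}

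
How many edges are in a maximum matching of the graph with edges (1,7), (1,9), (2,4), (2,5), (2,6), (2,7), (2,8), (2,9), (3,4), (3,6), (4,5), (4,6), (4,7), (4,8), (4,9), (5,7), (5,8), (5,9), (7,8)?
4 (matching: (2,9), (3,6), (4,5), (7,8); upper bound floor(n/2) = floor(9/2) = 4)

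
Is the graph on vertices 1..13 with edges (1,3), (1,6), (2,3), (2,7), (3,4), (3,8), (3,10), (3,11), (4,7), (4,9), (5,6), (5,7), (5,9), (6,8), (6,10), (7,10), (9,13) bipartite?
Yes. Partition: {1, 2, 4, 5, 8, 10, 11, 12, 13}, {3, 6, 7, 9}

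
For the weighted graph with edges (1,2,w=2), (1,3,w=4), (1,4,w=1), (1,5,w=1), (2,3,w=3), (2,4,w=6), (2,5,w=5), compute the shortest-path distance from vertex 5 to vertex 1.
1 (path: 5 -> 1; weights 1 = 1)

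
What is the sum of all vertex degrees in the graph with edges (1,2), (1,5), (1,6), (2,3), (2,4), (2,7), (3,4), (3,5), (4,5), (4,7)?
20 (handshake: sum of degrees = 2|E| = 2 x 10 = 20)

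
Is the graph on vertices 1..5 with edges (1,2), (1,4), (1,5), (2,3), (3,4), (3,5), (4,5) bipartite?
No (odd cycle of length 3: 4 -> 1 -> 5 -> 4)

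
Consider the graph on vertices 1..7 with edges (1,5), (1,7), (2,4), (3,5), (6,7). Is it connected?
No, it has 2 components: {1, 3, 5, 6, 7}, {2, 4}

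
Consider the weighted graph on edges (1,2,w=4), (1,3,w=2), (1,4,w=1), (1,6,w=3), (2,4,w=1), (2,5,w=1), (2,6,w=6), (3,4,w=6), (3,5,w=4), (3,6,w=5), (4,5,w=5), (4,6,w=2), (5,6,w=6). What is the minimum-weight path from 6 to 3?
5 (path: 6 -> 3; weights 5 = 5)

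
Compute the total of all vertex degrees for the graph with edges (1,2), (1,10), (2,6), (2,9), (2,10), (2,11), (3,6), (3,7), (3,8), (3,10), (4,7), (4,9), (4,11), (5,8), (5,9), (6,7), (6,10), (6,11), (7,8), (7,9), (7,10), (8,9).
44 (handshake: sum of degrees = 2|E| = 2 x 22 = 44)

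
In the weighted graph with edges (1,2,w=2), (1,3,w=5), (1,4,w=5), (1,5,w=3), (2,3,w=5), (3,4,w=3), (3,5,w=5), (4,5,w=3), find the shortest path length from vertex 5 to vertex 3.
5 (path: 5 -> 3; weights 5 = 5)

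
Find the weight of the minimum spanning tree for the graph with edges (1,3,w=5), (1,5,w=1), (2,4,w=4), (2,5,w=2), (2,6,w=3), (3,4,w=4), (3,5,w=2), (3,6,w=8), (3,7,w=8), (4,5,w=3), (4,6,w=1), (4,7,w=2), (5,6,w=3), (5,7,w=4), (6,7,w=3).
11 (MST edges: (1,5,w=1), (2,5,w=2), (2,6,w=3), (3,5,w=2), (4,6,w=1), (4,7,w=2); sum of weights 1 + 2 + 3 + 2 + 1 + 2 = 11)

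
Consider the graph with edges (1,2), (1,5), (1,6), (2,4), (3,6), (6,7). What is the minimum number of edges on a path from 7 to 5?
3 (path: 7 -> 6 -> 1 -> 5, 3 edges)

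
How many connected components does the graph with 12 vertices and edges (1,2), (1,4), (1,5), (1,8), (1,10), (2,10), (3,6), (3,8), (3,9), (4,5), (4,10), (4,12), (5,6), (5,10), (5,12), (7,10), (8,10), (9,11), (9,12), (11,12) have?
1 (components: {1, 2, 3, 4, 5, 6, 7, 8, 9, 10, 11, 12})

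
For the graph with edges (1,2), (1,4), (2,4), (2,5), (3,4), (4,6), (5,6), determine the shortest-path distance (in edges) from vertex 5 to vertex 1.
2 (path: 5 -> 2 -> 1, 2 edges)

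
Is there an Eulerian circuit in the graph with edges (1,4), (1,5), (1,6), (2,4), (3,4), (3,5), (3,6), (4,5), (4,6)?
No (6 vertices have odd degree: {1, 2, 3, 4, 5, 6}; Eulerian circuit requires 0)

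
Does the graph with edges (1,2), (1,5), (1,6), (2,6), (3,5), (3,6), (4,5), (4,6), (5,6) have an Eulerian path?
Yes (the graph is connected and exactly 2 vertices have odd degree: {1, 6}; any Eulerian path must start and end at those)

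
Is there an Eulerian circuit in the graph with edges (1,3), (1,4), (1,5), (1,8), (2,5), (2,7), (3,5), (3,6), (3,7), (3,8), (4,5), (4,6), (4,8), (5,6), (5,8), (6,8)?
No (2 vertices have odd degree: {3, 8}; Eulerian circuit requires 0)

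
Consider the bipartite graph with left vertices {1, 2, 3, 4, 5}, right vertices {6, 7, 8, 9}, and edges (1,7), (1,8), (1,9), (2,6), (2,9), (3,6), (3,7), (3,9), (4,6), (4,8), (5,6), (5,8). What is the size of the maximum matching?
4 (matching: (1,9), (2,6), (3,7), (4,8); upper bound min(|L|,|R|) = min(5,4) = 4)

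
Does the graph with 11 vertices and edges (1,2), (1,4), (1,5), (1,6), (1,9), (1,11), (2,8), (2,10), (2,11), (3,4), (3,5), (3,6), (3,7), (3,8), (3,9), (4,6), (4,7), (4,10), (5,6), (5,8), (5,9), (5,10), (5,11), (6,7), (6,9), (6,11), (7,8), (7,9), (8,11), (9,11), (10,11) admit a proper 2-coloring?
No (odd cycle of length 3: 5 -> 1 -> 6 -> 5)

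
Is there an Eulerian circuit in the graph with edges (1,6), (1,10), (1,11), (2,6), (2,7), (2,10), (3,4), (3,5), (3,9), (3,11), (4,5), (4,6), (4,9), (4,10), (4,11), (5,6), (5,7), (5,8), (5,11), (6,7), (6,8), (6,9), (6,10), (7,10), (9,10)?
No (2 vertices have odd degree: {1, 2}; Eulerian circuit requires 0)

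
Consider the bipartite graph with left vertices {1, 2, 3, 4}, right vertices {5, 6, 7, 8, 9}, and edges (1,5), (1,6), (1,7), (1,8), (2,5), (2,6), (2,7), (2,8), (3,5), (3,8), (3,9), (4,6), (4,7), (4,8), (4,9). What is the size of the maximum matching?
4 (matching: (1,8), (2,7), (3,9), (4,6); upper bound min(|L|,|R|) = min(4,5) = 4)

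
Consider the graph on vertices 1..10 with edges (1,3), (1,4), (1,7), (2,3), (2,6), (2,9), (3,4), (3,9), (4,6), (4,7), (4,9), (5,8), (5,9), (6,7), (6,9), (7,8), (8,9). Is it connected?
No, it has 2 components: {1, 2, 3, 4, 5, 6, 7, 8, 9}, {10}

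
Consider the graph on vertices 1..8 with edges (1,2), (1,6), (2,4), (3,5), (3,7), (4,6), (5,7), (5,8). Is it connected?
No, it has 2 components: {1, 2, 4, 6}, {3, 5, 7, 8}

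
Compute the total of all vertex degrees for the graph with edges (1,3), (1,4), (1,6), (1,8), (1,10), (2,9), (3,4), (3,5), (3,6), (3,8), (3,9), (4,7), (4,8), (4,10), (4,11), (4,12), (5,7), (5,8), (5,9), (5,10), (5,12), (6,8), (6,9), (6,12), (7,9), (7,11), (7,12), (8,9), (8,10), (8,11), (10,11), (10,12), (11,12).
66 (handshake: sum of degrees = 2|E| = 2 x 33 = 66)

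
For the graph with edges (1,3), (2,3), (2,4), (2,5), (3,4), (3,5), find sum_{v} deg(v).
12 (handshake: sum of degrees = 2|E| = 2 x 6 = 12)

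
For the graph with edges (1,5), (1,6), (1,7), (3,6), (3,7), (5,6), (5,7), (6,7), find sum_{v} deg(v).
16 (handshake: sum of degrees = 2|E| = 2 x 8 = 16)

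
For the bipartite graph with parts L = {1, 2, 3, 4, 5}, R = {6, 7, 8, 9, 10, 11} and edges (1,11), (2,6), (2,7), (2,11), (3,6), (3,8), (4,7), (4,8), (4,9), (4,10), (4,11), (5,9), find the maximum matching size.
5 (matching: (1,11), (2,7), (3,8), (4,10), (5,9); upper bound min(|L|,|R|) = min(5,6) = 5)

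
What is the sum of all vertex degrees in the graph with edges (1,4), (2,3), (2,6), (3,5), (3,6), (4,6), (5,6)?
14 (handshake: sum of degrees = 2|E| = 2 x 7 = 14)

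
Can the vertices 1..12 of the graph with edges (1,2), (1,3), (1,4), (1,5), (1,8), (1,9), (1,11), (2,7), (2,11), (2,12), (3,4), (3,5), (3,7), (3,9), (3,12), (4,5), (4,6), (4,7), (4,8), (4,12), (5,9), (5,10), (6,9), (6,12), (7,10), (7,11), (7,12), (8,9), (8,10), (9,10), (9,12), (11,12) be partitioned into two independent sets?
No (odd cycle of length 3: 5 -> 1 -> 3 -> 5)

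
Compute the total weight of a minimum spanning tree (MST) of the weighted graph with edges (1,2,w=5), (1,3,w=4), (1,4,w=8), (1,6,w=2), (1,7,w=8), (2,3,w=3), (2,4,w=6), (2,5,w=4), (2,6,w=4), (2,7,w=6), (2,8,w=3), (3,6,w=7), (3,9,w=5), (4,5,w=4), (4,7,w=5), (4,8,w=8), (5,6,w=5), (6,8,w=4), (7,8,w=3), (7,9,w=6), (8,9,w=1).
24 (MST edges: (1,3,w=4), (1,6,w=2), (2,3,w=3), (2,5,w=4), (2,8,w=3), (4,5,w=4), (7,8,w=3), (8,9,w=1); sum of weights 4 + 2 + 3 + 4 + 3 + 4 + 3 + 1 = 24)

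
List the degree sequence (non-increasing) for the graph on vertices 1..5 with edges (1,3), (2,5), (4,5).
[2, 1, 1, 1, 1] (degrees: deg(1)=1, deg(2)=1, deg(3)=1, deg(4)=1, deg(5)=2)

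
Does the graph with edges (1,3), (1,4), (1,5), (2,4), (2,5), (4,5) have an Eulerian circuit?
No (4 vertices have odd degree: {1, 3, 4, 5}; Eulerian circuit requires 0)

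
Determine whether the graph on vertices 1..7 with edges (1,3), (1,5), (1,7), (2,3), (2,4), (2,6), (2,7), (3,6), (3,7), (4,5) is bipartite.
No (odd cycle of length 3: 3 -> 1 -> 7 -> 3)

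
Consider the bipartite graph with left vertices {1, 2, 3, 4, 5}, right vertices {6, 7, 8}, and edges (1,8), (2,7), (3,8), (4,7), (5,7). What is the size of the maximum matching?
2 (matching: (1,8), (2,7); upper bound min(|L|,|R|) = min(5,3) = 3)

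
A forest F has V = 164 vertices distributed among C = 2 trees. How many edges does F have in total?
162 (Each of the 2 component trees on V_i vertices has V_i - 1 edges; summing gives V - C = 164 - 2 = 162)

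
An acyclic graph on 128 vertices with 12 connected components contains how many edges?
116 (Each of the 12 component trees on V_i vertices has V_i - 1 edges; summing gives V - C = 128 - 12 = 116)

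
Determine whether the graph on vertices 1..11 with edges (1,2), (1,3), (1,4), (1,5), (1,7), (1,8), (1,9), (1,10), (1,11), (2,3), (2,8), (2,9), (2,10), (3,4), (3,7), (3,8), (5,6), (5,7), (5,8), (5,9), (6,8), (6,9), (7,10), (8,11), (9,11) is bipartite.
No (odd cycle of length 3: 8 -> 1 -> 3 -> 8)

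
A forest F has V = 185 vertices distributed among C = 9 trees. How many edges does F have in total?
176 (Each of the 9 component trees on V_i vertices has V_i - 1 edges; summing gives V - C = 185 - 9 = 176)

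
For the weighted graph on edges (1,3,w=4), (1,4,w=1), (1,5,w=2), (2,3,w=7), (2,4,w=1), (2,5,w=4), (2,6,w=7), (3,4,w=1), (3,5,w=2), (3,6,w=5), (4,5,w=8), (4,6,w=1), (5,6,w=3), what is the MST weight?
6 (MST edges: (1,4,w=1), (1,5,w=2), (2,4,w=1), (3,4,w=1), (4,6,w=1); sum of weights 1 + 2 + 1 + 1 + 1 = 6)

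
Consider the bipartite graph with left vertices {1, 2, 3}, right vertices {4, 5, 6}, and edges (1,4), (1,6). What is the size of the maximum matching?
1 (matching: (1,6); upper bound min(|L|,|R|) = min(3,3) = 3)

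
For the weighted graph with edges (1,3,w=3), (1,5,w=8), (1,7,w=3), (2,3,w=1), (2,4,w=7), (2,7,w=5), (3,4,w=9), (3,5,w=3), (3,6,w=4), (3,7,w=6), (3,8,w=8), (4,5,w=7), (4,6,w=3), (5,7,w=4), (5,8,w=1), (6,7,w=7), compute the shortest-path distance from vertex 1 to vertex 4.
10 (path: 1 -> 3 -> 6 -> 4; weights 3 + 4 + 3 = 10)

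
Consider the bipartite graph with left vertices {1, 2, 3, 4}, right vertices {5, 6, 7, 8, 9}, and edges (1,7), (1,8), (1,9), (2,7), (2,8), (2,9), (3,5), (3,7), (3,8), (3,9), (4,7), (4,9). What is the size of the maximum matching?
4 (matching: (1,9), (2,8), (3,5), (4,7); upper bound min(|L|,|R|) = min(4,5) = 4)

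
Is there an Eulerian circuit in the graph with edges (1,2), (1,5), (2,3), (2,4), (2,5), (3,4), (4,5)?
No (2 vertices have odd degree: {4, 5}; Eulerian circuit requires 0)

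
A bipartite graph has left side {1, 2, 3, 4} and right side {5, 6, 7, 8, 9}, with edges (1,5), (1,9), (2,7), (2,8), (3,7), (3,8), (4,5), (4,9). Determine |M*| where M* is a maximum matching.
4 (matching: (1,9), (2,8), (3,7), (4,5); upper bound min(|L|,|R|) = min(4,5) = 4)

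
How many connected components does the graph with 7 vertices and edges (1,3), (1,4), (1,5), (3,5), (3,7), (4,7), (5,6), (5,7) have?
2 (components: {1, 3, 4, 5, 6, 7}, {2})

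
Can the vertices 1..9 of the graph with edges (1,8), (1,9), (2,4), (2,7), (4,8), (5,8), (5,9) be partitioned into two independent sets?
Yes. Partition: {1, 3, 4, 5, 6, 7}, {2, 8, 9}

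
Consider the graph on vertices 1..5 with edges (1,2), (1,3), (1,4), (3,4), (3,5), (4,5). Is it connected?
Yes (BFS from 1 visits [1, 2, 3, 4, 5] — all 5 vertices reached)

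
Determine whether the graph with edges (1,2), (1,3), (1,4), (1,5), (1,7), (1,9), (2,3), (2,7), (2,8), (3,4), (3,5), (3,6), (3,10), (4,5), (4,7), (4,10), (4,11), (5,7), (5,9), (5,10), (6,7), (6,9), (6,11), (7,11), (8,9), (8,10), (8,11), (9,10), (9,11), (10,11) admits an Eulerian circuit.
Yes (the graph is connected and all 11 vertices have even degree)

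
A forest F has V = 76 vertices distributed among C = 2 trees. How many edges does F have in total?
74 (Each of the 2 component trees on V_i vertices has V_i - 1 edges; summing gives V - C = 76 - 2 = 74)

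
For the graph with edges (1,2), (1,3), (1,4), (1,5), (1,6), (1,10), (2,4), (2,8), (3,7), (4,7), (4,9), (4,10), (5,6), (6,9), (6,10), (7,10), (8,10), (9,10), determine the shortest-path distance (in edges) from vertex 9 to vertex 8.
2 (path: 9 -> 10 -> 8, 2 edges)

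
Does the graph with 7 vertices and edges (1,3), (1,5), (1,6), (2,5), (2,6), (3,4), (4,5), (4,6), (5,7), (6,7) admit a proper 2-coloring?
Yes. Partition: {1, 2, 4, 7}, {3, 5, 6}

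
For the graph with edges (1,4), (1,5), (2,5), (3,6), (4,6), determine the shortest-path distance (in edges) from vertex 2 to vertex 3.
5 (path: 2 -> 5 -> 1 -> 4 -> 6 -> 3, 5 edges)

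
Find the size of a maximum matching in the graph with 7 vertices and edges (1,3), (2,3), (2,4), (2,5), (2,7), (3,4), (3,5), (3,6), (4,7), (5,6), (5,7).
3 (matching: (2,7), (3,4), (5,6); upper bound floor(n/2) = floor(7/2) = 3)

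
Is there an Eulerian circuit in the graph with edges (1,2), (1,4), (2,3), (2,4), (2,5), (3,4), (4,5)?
Yes (the graph is connected and all 5 vertices have even degree)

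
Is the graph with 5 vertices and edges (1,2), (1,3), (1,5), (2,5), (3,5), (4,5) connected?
Yes (BFS from 1 visits [1, 2, 3, 5, 4] — all 5 vertices reached)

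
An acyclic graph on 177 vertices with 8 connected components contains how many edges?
169 (Each of the 8 component trees on V_i vertices has V_i - 1 edges; summing gives V - C = 177 - 8 = 169)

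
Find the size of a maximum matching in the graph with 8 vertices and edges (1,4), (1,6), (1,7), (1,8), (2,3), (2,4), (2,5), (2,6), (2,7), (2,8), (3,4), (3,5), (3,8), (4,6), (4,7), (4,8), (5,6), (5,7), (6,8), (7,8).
4 (matching: (1,8), (2,6), (3,4), (5,7); upper bound floor(n/2) = floor(8/2) = 4)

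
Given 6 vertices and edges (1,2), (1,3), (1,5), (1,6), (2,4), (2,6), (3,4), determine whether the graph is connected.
Yes (BFS from 1 visits [1, 2, 3, 5, 6, 4] — all 6 vertices reached)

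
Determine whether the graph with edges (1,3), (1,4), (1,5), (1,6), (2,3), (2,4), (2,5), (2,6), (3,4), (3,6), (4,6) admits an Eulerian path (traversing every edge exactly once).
Yes — and in fact it has an Eulerian circuit (the graph is connected and all 6 vertices have even degree)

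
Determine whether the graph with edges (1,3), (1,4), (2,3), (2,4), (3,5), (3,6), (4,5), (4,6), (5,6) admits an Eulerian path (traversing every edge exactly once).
Yes (the graph is connected and exactly 2 vertices have odd degree: {5, 6}; any Eulerian path must start and end at those)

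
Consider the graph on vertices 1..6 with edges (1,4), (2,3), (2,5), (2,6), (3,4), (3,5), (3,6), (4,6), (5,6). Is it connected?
Yes (BFS from 1 visits [1, 4, 3, 6, 2, 5] — all 6 vertices reached)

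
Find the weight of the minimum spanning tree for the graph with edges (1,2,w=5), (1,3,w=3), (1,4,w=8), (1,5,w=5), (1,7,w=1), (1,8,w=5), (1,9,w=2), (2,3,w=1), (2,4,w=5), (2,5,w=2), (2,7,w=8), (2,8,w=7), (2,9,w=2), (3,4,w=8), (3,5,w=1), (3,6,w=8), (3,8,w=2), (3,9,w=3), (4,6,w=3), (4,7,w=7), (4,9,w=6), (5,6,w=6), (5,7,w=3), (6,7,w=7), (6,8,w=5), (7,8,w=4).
17 (MST edges: (1,7,w=1), (1,9,w=2), (2,3,w=1), (2,4,w=5), (2,9,w=2), (3,5,w=1), (3,8,w=2), (4,6,w=3); sum of weights 1 + 2 + 1 + 5 + 2 + 1 + 2 + 3 = 17)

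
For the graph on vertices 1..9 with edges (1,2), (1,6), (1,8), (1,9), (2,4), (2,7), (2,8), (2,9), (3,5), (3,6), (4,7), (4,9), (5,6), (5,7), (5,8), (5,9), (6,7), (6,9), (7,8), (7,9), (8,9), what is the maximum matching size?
4 (matching: (1,8), (3,5), (4,7), (6,9); upper bound floor(n/2) = floor(9/2) = 4)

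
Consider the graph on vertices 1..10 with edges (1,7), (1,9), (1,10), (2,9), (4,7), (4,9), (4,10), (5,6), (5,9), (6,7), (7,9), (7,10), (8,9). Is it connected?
No, it has 2 components: {1, 2, 4, 5, 6, 7, 8, 9, 10}, {3}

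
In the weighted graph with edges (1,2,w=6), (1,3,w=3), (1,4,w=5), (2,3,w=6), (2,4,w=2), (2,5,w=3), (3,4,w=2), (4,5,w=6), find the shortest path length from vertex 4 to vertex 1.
5 (path: 4 -> 1; weights 5 = 5)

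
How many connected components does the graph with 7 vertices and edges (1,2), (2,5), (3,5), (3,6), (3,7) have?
2 (components: {1, 2, 3, 5, 6, 7}, {4})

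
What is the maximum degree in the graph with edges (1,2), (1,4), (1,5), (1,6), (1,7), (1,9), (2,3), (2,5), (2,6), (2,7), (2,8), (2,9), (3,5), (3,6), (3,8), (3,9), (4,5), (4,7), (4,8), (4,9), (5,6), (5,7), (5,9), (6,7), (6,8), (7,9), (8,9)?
7 (attained at vertices 2, 5, 9)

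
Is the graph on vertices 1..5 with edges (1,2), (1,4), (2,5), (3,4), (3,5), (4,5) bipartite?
No (odd cycle of length 3: 3 -> 4 -> 5 -> 3)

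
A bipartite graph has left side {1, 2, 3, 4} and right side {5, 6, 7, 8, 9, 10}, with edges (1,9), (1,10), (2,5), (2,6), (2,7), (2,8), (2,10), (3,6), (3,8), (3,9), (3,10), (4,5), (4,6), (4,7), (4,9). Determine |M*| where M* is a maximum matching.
4 (matching: (1,10), (2,8), (3,9), (4,7); upper bound min(|L|,|R|) = min(4,6) = 4)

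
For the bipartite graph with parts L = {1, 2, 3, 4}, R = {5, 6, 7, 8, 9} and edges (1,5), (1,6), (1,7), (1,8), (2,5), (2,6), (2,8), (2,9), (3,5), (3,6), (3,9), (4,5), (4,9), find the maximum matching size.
4 (matching: (1,7), (2,8), (3,6), (4,9); upper bound min(|L|,|R|) = min(4,5) = 4)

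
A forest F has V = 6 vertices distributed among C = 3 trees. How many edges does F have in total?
3 (Each of the 3 component trees on V_i vertices has V_i - 1 edges; summing gives V - C = 6 - 3 = 3)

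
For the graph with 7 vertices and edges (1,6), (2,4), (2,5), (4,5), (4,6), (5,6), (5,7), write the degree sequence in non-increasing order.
[4, 3, 3, 2, 1, 1, 0] (degrees: deg(1)=1, deg(2)=2, deg(3)=0, deg(4)=3, deg(5)=4, deg(6)=3, deg(7)=1)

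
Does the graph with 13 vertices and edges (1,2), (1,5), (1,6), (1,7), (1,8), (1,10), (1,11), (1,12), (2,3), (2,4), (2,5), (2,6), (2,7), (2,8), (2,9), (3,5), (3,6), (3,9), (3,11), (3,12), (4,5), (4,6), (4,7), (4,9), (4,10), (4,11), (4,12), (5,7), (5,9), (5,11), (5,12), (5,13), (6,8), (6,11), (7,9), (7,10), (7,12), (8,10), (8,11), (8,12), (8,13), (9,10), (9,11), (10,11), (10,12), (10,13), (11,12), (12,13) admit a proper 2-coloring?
No (odd cycle of length 3: 11 -> 1 -> 6 -> 11)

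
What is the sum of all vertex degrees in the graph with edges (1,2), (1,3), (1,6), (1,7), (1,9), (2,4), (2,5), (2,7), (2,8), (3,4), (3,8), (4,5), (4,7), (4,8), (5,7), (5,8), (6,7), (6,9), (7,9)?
38 (handshake: sum of degrees = 2|E| = 2 x 19 = 38)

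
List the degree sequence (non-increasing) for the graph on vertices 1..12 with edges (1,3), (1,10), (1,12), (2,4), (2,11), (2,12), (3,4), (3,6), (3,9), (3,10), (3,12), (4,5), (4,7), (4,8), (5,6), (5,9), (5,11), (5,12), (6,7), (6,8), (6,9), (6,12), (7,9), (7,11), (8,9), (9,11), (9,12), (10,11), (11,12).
[7, 7, 6, 6, 6, 5, 5, 4, 3, 3, 3, 3] (degrees: deg(1)=3, deg(2)=3, deg(3)=6, deg(4)=5, deg(5)=5, deg(6)=6, deg(7)=4, deg(8)=3, deg(9)=7, deg(10)=3, deg(11)=6, deg(12)=7)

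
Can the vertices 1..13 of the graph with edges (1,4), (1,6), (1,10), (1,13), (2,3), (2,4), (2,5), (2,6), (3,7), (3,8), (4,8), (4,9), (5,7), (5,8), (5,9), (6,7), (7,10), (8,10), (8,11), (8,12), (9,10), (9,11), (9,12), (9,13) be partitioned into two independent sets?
Yes. Partition: {1, 2, 7, 8, 9}, {3, 4, 5, 6, 10, 11, 12, 13}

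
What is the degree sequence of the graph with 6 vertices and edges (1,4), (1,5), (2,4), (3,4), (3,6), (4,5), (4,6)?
[5, 2, 2, 2, 2, 1] (degrees: deg(1)=2, deg(2)=1, deg(3)=2, deg(4)=5, deg(5)=2, deg(6)=2)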